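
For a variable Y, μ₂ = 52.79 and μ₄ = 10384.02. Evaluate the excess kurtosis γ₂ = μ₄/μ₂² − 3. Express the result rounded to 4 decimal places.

μ₂² = 52.79² = 2786.78410
μ₄/μ₂² = 10384.02 / 2786.78410 = 3.72617
γ₂ = 3.72617 − 3 ≈ 0.7262

0.7262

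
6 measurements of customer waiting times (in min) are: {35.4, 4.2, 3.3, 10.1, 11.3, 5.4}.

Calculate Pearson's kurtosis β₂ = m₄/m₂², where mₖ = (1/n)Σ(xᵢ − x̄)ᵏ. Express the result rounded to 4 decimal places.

3.6984

x̄ = 11.6167
Σ(xᵢ − x̄)² = 730.8683 ⇒ m₂ = 121.81139
Σ(xᵢ − x̄)⁴ = 329265.1835 ⇒ m₄ = 54877.53059
m₂² = 14838.01446
β₂ = m₄/m₂² = 54877.53059 / 14838.01446 ≈ 3.6984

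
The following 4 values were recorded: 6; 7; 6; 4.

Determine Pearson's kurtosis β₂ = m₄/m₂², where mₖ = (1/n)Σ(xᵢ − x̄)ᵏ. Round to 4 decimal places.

2.0970

x̄ = 5.7500
Σ(xᵢ − x̄)² = 4.7500 ⇒ m₂ = 1.18750
Σ(xᵢ − x̄)⁴ = 11.8281 ⇒ m₄ = 2.95703
m₂² = 1.41016
β₂ = m₄/m₂² = 2.95703 / 1.41016 ≈ 2.0970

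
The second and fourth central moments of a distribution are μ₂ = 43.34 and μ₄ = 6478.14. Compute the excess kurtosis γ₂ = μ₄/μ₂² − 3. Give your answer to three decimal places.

0.449

μ₂² = 43.34² = 1878.35560
μ₄/μ₂² = 6478.14 / 1878.35560 = 3.44884
γ₂ = 3.44884 − 3 ≈ 0.449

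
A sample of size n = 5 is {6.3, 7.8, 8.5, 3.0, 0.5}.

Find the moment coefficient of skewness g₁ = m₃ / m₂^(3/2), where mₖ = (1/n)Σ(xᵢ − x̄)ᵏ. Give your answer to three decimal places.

-0.450

x̄ = (6.3 + 7.8 + 8.5 + 3.0 + 0.5) / 5 = 5.2200
deviations (xᵢ − x̄): 1.0800, 2.5800, 3.2800, -2.2200, -4.7200
Σ(xᵢ − x̄)² = 45.7880 ⇒ m₂ = 45.7880/5 = 9.15760
Σ(xᵢ − x̄)³ = -62.3743 ⇒ m₃ = -62.3743/5 = -12.47486
m₂^(3/2) = 9.15760^(1.5) = 27.71230
g₁ = m₃ / m₂^(3/2) = -12.47486 / 27.71230 ≈ -0.450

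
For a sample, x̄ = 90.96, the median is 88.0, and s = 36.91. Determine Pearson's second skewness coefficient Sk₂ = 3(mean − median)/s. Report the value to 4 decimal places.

0.2406

Sk₂ = 3(90.96 − 88.0) / 36.91 = 3 × 2.9600 / 36.91
    = 8.8800 / 36.91 ≈ 0.2406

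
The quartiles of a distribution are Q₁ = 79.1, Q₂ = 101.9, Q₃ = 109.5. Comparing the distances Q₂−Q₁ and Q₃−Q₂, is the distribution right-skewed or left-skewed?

Q₂ − Q₁ = 22.8;  Q₃ − Q₂ = 7.6
Q₂ − Q₁ > Q₃ − Q₂ ⇒ the lower half is more spread out ⇒ left-skewed.

left-skewed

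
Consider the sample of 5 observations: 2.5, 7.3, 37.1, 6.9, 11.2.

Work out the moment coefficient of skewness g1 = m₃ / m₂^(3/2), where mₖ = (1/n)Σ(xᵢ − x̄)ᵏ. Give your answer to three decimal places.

1.315

x̄ = (2.5 + 7.3 + 37.1 + 6.9 + 11.2) / 5 = 13.0000
deviations (xᵢ − x̄): -10.5000, -5.7000, 24.1000, -6.1000, -1.8000
Σ(xᵢ − x̄)² = 764.0000 ⇒ m₂ = 764.0000/5 = 152.80000
Σ(xᵢ − x̄)³ = 12421.8900 ⇒ m₃ = 12421.8900/5 = 2484.37800
m₂^(3/2) = 152.80000^(1.5) = 1888.79590
g1 = m₃ / m₂^(3/2) = 2484.37800 / 1888.79590 ≈ 1.315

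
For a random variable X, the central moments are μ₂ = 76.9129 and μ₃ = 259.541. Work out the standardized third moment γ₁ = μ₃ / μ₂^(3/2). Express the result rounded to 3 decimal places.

σ = √μ₂ = √76.9129 = 8.77000
σ³ = μ₂^(3/2) = 674.52613
γ₁ = μ₃/σ³ = 259.541 / 674.52613 ≈ 0.385

0.385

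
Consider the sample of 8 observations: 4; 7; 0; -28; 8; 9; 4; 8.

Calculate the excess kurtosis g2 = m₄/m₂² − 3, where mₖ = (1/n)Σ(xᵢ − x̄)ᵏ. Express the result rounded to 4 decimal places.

2.4886

x̄ = 1.5000
Σ(xᵢ − x̄)² = 1056.0000 ⇒ m₂ = 132.00000
Σ(xᵢ − x̄)⁴ = 765067.5000 ⇒ m₄ = 95633.43750
m₂² = 17424.00000
g2 = m₄/m₂² − 3 = 5.48860 − 3 ≈ 2.4886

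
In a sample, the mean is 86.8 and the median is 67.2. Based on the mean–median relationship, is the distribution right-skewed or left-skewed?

right-skewed

mean − median = 86.8 − 67.2 = 19.6
mean > median ⇒ the longer tail is on the right ⇒ right-skewed (positively skewed).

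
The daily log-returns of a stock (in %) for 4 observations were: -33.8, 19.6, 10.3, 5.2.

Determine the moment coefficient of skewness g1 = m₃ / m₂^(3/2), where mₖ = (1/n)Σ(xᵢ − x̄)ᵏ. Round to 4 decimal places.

-0.9312

x̄ = (-33.8 + 19.6 + 10.3 + 5.2) / 4 = 0.3250
deviations (xᵢ − x̄): -34.1250, 19.2750, 9.9750, 4.8750
Σ(xᵢ − x̄)² = 1659.3075 ⇒ m₂ = 1659.3075/4 = 414.82688
Σ(xᵢ − x̄)³ = -31469.5631 ⇒ m₃ = -31469.5631/4 = -7867.39078
m₂^(3/2) = 414.82688^(1.5) = 8448.90306
g1 = m₃ / m₂^(3/2) = -7867.39078 / 8448.90306 ≈ -0.9312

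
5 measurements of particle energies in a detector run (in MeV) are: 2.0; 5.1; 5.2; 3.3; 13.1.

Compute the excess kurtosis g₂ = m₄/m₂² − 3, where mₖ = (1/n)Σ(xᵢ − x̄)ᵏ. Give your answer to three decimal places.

-0.172

x̄ = 5.7400
Σ(xᵢ − x̄)² = 74.8120 ⇒ m₂ = 14.96240
Σ(xᵢ − x̄)⁴ = 3165.6967 ⇒ m₄ = 633.13933
m₂² = 223.87341
g₂ = m₄/m₂² − 3 = 2.82811 − 3 ≈ -0.172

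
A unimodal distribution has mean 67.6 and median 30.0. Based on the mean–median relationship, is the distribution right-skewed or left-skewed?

mean − median = 67.6 − 30.0 = 37.6
mean > median ⇒ the longer tail is on the right ⇒ right-skewed (positively skewed).

right-skewed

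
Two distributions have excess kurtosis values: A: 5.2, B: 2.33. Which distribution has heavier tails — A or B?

A

Higher excess kurtosis ⇒ heavier tails relative to the normal distribution.
5.2 vs 2.33: the larger is 5.2, so A has heavier tails.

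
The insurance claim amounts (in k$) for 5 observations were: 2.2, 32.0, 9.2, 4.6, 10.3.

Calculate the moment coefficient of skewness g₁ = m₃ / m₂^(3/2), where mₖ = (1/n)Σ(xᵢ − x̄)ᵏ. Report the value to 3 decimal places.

1.212

x̄ = (2.2 + 32.0 + 9.2 + 4.6 + 10.3) / 5 = 11.6600
deviations (xᵢ − x̄): -9.4600, 20.3400, -2.4600, -7.0600, -1.3600
Σ(xᵢ − x̄)² = 560.9520 ⇒ m₂ = 560.9520/5 = 112.19040
Σ(xᵢ − x̄)³ = 7199.0866 ⇒ m₃ = 7199.0866/5 = 1439.81731
m₂^(3/2) = 112.19040^(1.5) = 1188.32038
g₁ = m₃ / m₂^(3/2) = 1439.81731 / 1188.32038 ≈ 1.212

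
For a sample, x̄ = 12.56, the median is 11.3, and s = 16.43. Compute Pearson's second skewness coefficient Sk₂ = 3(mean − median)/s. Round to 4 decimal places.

0.2301

Sk₂ = 3(12.56 − 11.3) / 16.43 = 3 × 1.2600 / 16.43
    = 3.7800 / 16.43 ≈ 0.2301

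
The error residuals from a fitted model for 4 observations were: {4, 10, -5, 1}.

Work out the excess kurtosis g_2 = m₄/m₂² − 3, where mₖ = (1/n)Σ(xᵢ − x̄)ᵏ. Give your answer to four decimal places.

x̄ = 2.5000
Σ(xᵢ − x̄)² = 117.0000 ⇒ m₂ = 29.25000
Σ(xᵢ − x̄)⁴ = 6338.2500 ⇒ m₄ = 1584.56250
m₂² = 855.56250
g_2 = m₄/m₂² − 3 = 1.85207 − 3 ≈ -1.1479

-1.1479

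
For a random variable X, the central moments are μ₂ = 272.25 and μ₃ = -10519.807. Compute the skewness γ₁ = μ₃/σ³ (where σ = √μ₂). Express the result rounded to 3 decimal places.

σ = √μ₂ = √272.25 = 16.50000
σ³ = μ₂^(3/2) = 4492.12500
γ₁ = μ₃/σ³ = -10519.807 / 4492.12500 ≈ -2.342

-2.342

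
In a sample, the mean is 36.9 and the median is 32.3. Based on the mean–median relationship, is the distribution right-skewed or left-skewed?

right-skewed

mean − median = 36.9 − 32.3 = 4.6
mean > median ⇒ the longer tail is on the right ⇒ right-skewed (positively skewed).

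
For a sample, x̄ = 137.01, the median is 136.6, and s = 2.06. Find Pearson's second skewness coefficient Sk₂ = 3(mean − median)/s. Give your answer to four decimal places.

0.5971

Sk₂ = 3(137.01 − 136.6) / 2.06 = 3 × 0.4100 / 2.06
    = 1.2300 / 2.06 ≈ 0.5971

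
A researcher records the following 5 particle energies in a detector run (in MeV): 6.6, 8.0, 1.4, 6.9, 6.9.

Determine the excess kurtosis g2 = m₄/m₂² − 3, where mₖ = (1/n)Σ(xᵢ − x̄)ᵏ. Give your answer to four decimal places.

x̄ = 5.9600
Σ(xᵢ − x̄)² = 27.1320 ⇒ m₂ = 5.42640
Σ(xᵢ − x̄)⁴ = 451.4220 ⇒ m₄ = 90.28440
m₂² = 29.44582
g2 = m₄/m₂² − 3 = 3.06612 − 3 ≈ 0.0661

0.0661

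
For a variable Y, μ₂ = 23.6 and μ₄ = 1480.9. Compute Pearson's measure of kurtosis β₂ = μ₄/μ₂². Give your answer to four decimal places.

μ₂² = 23.6² = 556.96000
μ₄/μ₂² = 1480.9 / 556.96000 = 2.65890
β₂ ≈ 2.6589

2.6589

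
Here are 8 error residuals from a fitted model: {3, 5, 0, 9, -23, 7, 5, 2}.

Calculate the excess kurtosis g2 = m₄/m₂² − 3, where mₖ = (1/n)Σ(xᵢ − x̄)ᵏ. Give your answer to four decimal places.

2.2993

x̄ = 1.0000
Σ(xᵢ − x̄)² = 714.0000 ⇒ m₂ = 89.25000
Σ(xᵢ − x̄)⁴ = 337698.0000 ⇒ m₄ = 42212.25000
m₂² = 7965.56250
g2 = m₄/m₂² − 3 = 5.29934 − 3 ≈ 2.2993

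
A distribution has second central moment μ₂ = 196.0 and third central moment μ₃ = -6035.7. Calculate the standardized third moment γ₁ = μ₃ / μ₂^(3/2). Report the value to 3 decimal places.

σ = √μ₂ = √196.0 = 14.00000
σ³ = μ₂^(3/2) = 2744.00000
γ₁ = μ₃/σ³ = -6035.7 / 2744.00000 ≈ -2.200

-2.200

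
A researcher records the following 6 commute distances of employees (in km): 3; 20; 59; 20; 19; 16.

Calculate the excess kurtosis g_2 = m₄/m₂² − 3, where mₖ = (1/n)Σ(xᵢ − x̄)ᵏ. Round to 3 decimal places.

x̄ = 22.8333
Σ(xᵢ − x̄)² = 1778.8333 ⇒ m₂ = 296.47222
Σ(xᵢ − x̄)⁴ = 1868194.8194 ⇒ m₄ = 311365.80324
m₂² = 87895.77855
g_2 = m₄/m₂² − 3 = 3.54244 − 3 ≈ 0.542

0.542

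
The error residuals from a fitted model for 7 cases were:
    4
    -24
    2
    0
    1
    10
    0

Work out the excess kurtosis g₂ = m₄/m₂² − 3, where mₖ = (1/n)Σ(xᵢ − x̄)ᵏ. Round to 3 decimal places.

x̄ = -1.0000
Σ(xᵢ − x̄)² = 690.0000 ⇒ m₂ = 98.57143
Σ(xᵢ − x̄)⁴ = 295206.0000 ⇒ m₄ = 42172.28571
m₂² = 9716.32653
g₂ = m₄/m₂² − 3 = 4.34035 − 3 ≈ 1.340

1.340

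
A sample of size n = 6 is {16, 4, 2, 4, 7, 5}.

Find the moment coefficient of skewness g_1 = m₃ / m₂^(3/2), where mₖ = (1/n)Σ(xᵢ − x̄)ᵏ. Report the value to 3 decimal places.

x̄ = (16 + 4 + 2 + 4 + 7 + 5) / 6 = 6.3333
deviations (xᵢ − x̄): 9.6667, -2.3333, -4.3333, -2.3333, 0.6667, -1.3333
Σ(xᵢ − x̄)² = 125.3333 ⇒ m₂ = 125.3333/6 = 20.88889
Σ(xᵢ − x̄)³ = 794.4444 ⇒ m₃ = 794.4444/6 = 132.40741
m₂^(3/2) = 20.88889^(1.5) = 95.47134
g_1 = m₃ / m₂^(3/2) = 132.40741 / 95.47134 ≈ 1.387

1.387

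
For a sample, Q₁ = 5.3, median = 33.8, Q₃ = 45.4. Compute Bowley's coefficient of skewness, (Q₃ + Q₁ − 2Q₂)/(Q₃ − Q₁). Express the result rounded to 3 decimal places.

numerator: Q₃ + Q₁ − 2Q₂ = 45.4 + 5.3 − 2×33.8 = -16.9000
denominator: Q₃ − Q₁ = 45.4 − 5.3 = 40.1000
Bowley skewness = -16.9000 / 40.1000 ≈ -0.421

-0.421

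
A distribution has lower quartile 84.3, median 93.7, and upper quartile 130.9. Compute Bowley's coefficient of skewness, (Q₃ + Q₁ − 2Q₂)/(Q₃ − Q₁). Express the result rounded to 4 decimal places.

0.5966

numerator: Q₃ + Q₁ − 2Q₂ = 130.9 + 84.3 − 2×93.7 = 27.8000
denominator: Q₃ − Q₁ = 130.9 − 84.3 = 46.6000
Bowley skewness = 27.8000 / 46.6000 ≈ 0.5966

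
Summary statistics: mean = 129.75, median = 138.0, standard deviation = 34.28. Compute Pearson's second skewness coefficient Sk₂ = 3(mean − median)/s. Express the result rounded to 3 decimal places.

Sk₂ = 3(129.75 − 138.0) / 34.28 = 3 × -8.2500 / 34.28
    = -24.7500 / 34.28 ≈ -0.722

-0.722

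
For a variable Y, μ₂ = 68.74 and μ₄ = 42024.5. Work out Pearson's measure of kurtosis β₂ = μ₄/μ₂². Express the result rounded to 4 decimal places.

μ₂² = 68.74² = 4725.18760
μ₄/μ₂² = 42024.5 / 4725.18760 = 8.89372
β₂ ≈ 8.8937

8.8937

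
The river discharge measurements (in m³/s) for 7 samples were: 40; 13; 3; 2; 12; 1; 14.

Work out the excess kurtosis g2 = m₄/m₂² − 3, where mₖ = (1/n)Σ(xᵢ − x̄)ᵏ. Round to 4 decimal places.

0.7366

x̄ = 12.1429
Σ(xᵢ − x̄)² = 1090.8571 ⇒ m₂ = 155.83673
Σ(xᵢ − x̄)⁴ = 635208.0117 ⇒ m₄ = 90744.00167
m₂² = 24285.08788
g2 = m₄/m₂² − 3 = 3.73661 − 3 ≈ 0.7366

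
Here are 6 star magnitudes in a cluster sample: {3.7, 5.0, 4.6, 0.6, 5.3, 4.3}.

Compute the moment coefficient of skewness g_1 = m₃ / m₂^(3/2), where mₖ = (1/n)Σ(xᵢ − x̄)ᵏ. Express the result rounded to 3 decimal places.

-1.393

x̄ = (3.7 + 5.0 + 4.6 + 0.6 + 5.3 + 4.3) / 6 = 3.9167
deviations (xᵢ − x̄): -0.2167, 1.0833, 0.6833, -3.3167, 1.3833, 0.3833
Σ(xᵢ − x̄)² = 14.7483 ⇒ m₂ = 14.7483/6 = 2.45806
Σ(xᵢ − x̄)³ = -32.2004 ⇒ m₃ = -32.2004/6 = -5.36674
m₂^(3/2) = 2.45806^(1.5) = 3.85379
g_1 = m₃ / m₂^(3/2) = -5.36674 / 3.85379 ≈ -1.393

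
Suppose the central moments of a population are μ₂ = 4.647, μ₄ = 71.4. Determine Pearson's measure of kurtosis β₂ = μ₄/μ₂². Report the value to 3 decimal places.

μ₂² = 4.647² = 21.59461
μ₄/μ₂² = 71.4 / 21.59461 = 3.30638
β₂ ≈ 3.306

3.306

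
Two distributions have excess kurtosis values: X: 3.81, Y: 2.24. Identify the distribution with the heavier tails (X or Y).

Higher excess kurtosis ⇒ heavier tails relative to the normal distribution.
3.81 vs 2.24: the larger is 3.81, so X has heavier tails.

X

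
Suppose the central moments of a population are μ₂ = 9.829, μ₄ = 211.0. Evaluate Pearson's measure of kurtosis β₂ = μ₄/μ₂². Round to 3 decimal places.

2.184

μ₂² = 9.829² = 96.60924
μ₄/μ₂² = 211.0 / 96.60924 = 2.18406
β₂ ≈ 2.184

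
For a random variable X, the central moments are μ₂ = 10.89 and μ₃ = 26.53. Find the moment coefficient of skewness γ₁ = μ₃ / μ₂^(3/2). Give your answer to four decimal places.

σ = √μ₂ = √10.89 = 3.30000
σ³ = μ₂^(3/2) = 35.93700
γ₁ = μ₃/σ³ = 26.53 / 35.93700 ≈ 0.7382

0.7382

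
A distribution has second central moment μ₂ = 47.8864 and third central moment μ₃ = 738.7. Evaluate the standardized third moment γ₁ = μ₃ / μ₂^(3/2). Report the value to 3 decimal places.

2.229

σ = √μ₂ = √47.8864 = 6.92000
σ³ = μ₂^(3/2) = 331.37389
γ₁ = μ₃/σ³ = 738.7 / 331.37389 ≈ 2.229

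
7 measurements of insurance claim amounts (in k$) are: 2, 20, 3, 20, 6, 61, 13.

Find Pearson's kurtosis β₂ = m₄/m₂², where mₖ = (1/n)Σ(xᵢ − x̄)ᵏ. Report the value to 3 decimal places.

4.006

x̄ = 17.8571
Σ(xᵢ − x̄)² = 2506.8571 ⇒ m₂ = 358.12245
Σ(xᵢ − x̄)⁴ = 3596775.6851 ⇒ m₄ = 513825.09788
m₂² = 128251.68846
β₂ = m₄/m₂² = 513825.09788 / 128251.68846 ≈ 4.006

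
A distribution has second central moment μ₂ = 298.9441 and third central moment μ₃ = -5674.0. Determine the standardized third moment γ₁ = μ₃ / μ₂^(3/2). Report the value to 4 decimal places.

σ = √μ₂ = √298.9441 = 17.29000
σ³ = μ₂^(3/2) = 5168.74349
γ₁ = μ₃/σ³ = -5674.0 / 5168.74349 ≈ -1.0978

-1.0978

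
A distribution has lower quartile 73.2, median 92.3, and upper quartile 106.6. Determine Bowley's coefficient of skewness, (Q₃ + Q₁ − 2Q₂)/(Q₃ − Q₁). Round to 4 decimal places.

numerator: Q₃ + Q₁ − 2Q₂ = 106.6 + 73.2 − 2×92.3 = -4.8000
denominator: Q₃ − Q₁ = 106.6 − 73.2 = 33.4000
Bowley skewness = -4.8000 / 33.4000 ≈ -0.1437

-0.1437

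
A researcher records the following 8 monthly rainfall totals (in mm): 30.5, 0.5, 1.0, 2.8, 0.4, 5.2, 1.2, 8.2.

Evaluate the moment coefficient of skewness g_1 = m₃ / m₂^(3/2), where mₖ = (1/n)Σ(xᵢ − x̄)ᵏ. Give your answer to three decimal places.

x̄ = (30.5 + 0.5 + 1.0 + 2.8 + 0.4 + 5.2 + 1.2 + 8.2) / 8 = 6.2250
deviations (xᵢ − x̄): 24.2750, -5.7250, -5.2250, -3.4250, -5.8250, -1.0250, -5.0250, 1.9750
Σ(xᵢ − x̄)² = 725.2150 ⇒ m₂ = 725.2150/8 = 90.65187
Σ(xᵢ − x̄)³ = 13616.2987 ⇒ m₃ = 13616.2987/8 = 1702.03734
m₂^(3/2) = 90.65187^(1.5) = 863.10809
g_1 = m₃ / m₂^(3/2) = 1702.03734 / 863.10809 ≈ 1.972

1.972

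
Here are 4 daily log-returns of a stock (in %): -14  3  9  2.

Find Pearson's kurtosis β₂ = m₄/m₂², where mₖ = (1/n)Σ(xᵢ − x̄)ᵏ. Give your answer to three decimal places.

x̄ = 0.0000
Σ(xᵢ − x̄)² = 290.0000 ⇒ m₂ = 72.50000
Σ(xᵢ − x̄)⁴ = 45074.0000 ⇒ m₄ = 11268.50000
m₂² = 5256.25000
β₂ = m₄/m₂² = 11268.50000 / 5256.25000 ≈ 2.144

2.144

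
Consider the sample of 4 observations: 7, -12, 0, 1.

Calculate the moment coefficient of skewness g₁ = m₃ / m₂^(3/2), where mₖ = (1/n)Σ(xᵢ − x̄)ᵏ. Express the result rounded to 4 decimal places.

-0.6186

x̄ = (7 - 12 + 0 + 1) / 4 = -1.0000
deviations (xᵢ − x̄): 8.0000, -11.0000, 1.0000, 2.0000
Σ(xᵢ − x̄)² = 190.0000 ⇒ m₂ = 190.0000/4 = 47.50000
Σ(xᵢ − x̄)³ = -810.0000 ⇒ m₃ = -810.0000/4 = -202.50000
m₂^(3/2) = 47.50000^(1.5) = 327.37116
g₁ = m₃ / m₂^(3/2) = -202.50000 / 327.37116 ≈ -0.6186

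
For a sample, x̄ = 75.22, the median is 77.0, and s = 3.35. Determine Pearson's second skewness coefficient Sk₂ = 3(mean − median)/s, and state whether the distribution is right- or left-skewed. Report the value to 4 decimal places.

-1.5940, left-skewed

Sk₂ = 3(75.22 − 77.0) / 3.35 = 3 × -1.7800 / 3.35
    = -5.3400 / 3.35 ≈ -1.5940
Sk₂ < 0 ⇒ mean < median ⇒ left-skewed (negative skew).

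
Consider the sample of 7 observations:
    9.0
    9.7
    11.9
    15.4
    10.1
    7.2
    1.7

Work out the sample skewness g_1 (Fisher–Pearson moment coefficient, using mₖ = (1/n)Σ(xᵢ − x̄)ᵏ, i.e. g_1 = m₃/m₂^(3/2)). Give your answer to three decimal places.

-0.474

x̄ = (9.0 + 9.7 + 11.9 + 15.4 + 10.1 + 7.2 + 1.7) / 7 = 9.2857
deviations (xᵢ − x̄): -0.2857, 0.4143, 2.6143, 6.1143, 0.8143, -2.0857, -7.5857
Σ(xᵢ − x̄)² = 107.0286 ⇒ m₂ = 107.0286/7 = 15.28980
Σ(xᵢ − x̄)³ = -198.5440 ⇒ m₃ = -198.5440/7 = -28.36343
m₂^(3/2) = 15.28980^(1.5) = 59.78642
g_1 = m₃ / m₂^(3/2) = -28.36343 / 59.78642 ≈ -0.474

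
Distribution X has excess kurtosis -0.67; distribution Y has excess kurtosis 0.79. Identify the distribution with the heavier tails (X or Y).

Y

Higher excess kurtosis ⇒ heavier tails relative to the normal distribution.
-0.67 vs 0.79: the larger is 0.79, so Y has heavier tails. (Y is leptokurtic — heavier-than-normal tails; the other is platykurtic.)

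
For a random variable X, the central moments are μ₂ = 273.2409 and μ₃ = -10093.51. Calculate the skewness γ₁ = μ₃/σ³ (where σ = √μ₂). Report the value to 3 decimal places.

-2.235

σ = √μ₂ = √273.2409 = 16.53000
σ³ = μ₂^(3/2) = 4516.67208
γ₁ = μ₃/σ³ = -10093.51 / 4516.67208 ≈ -2.235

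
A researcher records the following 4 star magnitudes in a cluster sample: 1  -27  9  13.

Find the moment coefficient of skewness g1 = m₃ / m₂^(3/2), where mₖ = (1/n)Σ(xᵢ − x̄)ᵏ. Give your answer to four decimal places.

-0.9068

x̄ = (1 - 27 + 9 + 13) / 4 = -1.0000
deviations (xᵢ − x̄): 2.0000, -26.0000, 10.0000, 14.0000
Σ(xᵢ − x̄)² = 976.0000 ⇒ m₂ = 976.0000/4 = 244.00000
Σ(xᵢ − x̄)³ = -13824.0000 ⇒ m₃ = -13824.0000/4 = -3456.00000
m₂^(3/2) = 244.00000^(1.5) = 3811.40184
g1 = m₃ / m₂^(3/2) = -3456.00000 / 3811.40184 ≈ -0.9068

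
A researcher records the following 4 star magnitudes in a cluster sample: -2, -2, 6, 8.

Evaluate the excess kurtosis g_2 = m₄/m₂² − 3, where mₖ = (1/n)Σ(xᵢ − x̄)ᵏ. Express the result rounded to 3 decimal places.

x̄ = 2.5000
Σ(xᵢ − x̄)² = 83.0000 ⇒ m₂ = 20.75000
Σ(xᵢ − x̄)⁴ = 1885.2500 ⇒ m₄ = 471.31250
m₂² = 430.56250
g_2 = m₄/m₂² − 3 = 1.09464 − 3 ≈ -1.905

-1.905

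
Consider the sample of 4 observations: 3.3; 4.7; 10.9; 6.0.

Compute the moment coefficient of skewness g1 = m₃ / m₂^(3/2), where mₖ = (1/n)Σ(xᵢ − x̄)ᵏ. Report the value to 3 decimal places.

x̄ = (3.3 + 4.7 + 10.9 + 6.0) / 4 = 6.2250
deviations (xᵢ − x̄): -2.9250, -1.5250, 4.6750, -0.2250
Σ(xᵢ − x̄)² = 32.7875 ⇒ m₂ = 32.7875/4 = 8.19688
Σ(xᵢ − x̄)³ = 73.5919 ⇒ m₃ = 73.5919/4 = 18.39797
m₂^(3/2) = 8.19688^(1.5) = 23.46780
g1 = m₃ / m₂^(3/2) = 18.39797 / 23.46780 ≈ 0.784

0.784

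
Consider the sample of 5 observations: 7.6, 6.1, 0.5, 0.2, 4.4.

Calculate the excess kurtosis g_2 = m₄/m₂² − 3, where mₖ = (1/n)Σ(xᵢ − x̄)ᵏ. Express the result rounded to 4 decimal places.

-1.6499

x̄ = 3.7600
Σ(xᵢ − x̄)² = 43.9320 ⇒ m₂ = 8.78640
Σ(xᵢ − x̄)⁴ = 521.1487 ⇒ m₄ = 104.22974
m₂² = 77.20082
g_2 = m₄/m₂² − 3 = 1.35011 − 3 ≈ -1.6499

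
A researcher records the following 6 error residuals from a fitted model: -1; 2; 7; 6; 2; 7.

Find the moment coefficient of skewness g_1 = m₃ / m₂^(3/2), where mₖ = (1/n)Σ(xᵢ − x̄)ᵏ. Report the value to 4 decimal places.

x̄ = (-1 + 2 + 7 + 6 + 2 + 7) / 6 = 3.8333
deviations (xᵢ − x̄): -4.8333, -1.8333, 3.1667, 2.1667, -1.8333, 3.1667
Σ(xᵢ − x̄)² = 54.8333 ⇒ m₂ = 54.8333/6 = 9.13889
Σ(xᵢ − x̄)³ = -51.5556 ⇒ m₃ = -51.5556/6 = -8.59259
m₂^(3/2) = 9.13889^(1.5) = 27.62741
g_1 = m₃ / m₂^(3/2) = -8.59259 / 27.62741 ≈ -0.3110

-0.3110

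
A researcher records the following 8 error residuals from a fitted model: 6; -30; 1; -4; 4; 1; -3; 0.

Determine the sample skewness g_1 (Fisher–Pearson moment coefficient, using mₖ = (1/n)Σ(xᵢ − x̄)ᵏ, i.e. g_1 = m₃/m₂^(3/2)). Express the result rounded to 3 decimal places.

-1.895

x̄ = (6 - 30 + 1 - 4 + 4 + 1 - 3 + 0) / 8 = -3.1250
deviations (xᵢ − x̄): 9.1250, -26.8750, 4.1250, -0.8750, 7.1250, 4.1250, 0.1250, 3.1250
Σ(xᵢ − x̄)² = 900.8750 ⇒ m₂ = 900.8750/8 = 112.60938
Σ(xᵢ − x̄)³ = -18119.1563 ⇒ m₃ = -18119.1563/8 = -2264.89453
m₂^(3/2) = 112.60938^(1.5) = 1194.98326
g_1 = m₃ / m₂^(3/2) = -2264.89453 / 1194.98326 ≈ -1.895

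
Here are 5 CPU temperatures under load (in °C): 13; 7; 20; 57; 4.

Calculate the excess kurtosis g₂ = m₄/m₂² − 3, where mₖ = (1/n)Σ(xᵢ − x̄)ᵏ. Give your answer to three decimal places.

-0.150

x̄ = 20.2000
Σ(xᵢ − x̄)² = 1842.8000 ⇒ m₂ = 368.56000
Σ(xᵢ − x̄)⁴ = 1935887.6960 ⇒ m₄ = 387177.53920
m₂² = 135836.47360
g₂ = m₄/m₂² − 3 = 2.85032 − 3 ≈ -0.150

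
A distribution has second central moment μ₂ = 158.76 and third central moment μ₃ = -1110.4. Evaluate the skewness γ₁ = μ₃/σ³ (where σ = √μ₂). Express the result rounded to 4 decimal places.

-0.5551

σ = √μ₂ = √158.76 = 12.60000
σ³ = μ₂^(3/2) = 2000.37600
γ₁ = μ₃/σ³ = -1110.4 / 2000.37600 ≈ -0.5551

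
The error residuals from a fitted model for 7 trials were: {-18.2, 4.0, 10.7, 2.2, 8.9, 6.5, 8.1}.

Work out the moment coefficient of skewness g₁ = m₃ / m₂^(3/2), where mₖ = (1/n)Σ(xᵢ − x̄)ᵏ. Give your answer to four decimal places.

-1.6887

x̄ = (-18.2 + 4.0 + 10.7 + 2.2 + 8.9 + 6.5 + 8.1) / 7 = 3.1714
deviations (xᵢ − x̄): -21.3714, 0.8286, 7.5286, -0.9714, 5.7286, 3.3286, 4.9286
Σ(xᵢ − x̄)² = 583.2343 ⇒ m₂ = 583.2343/7 = 83.31918
Σ(xᵢ − x̄)³ = -8990.1863 ⇒ m₃ = -8990.1863/7 = -1284.31233
m₂^(3/2) = 83.31918^(1.5) = 760.53203
g₁ = m₃ / m₂^(3/2) = -1284.31233 / 760.53203 ≈ -1.6887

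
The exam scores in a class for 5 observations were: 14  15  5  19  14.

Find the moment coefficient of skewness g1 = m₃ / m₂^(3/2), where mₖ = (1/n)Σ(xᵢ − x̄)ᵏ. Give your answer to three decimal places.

x̄ = (14 + 15 + 5 + 19 + 14) / 5 = 13.4000
deviations (xᵢ − x̄): 0.6000, 1.6000, -8.4000, 5.6000, 0.6000
Σ(xᵢ − x̄)² = 105.2000 ⇒ m₂ = 105.2000/5 = 21.04000
Σ(xᵢ − x̄)³ = -412.5600 ⇒ m₃ = -412.5600/5 = -82.51200
m₂^(3/2) = 21.04000^(1.5) = 96.50918
g1 = m₃ / m₂^(3/2) = -82.51200 / 96.50918 ≈ -0.855

-0.855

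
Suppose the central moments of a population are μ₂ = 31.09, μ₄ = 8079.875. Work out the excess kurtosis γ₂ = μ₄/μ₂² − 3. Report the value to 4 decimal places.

μ₂² = 31.09² = 966.58810
μ₄/μ₂² = 8079.875 / 966.58810 = 8.35917
γ₂ = 8.35917 − 3 ≈ 5.3592

5.3592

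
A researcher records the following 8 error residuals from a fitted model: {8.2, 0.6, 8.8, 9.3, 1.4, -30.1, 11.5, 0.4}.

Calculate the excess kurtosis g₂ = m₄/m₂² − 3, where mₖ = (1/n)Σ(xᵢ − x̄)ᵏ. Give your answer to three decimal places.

x̄ = 1.2625
Σ(xᵢ − x̄)² = 1259.1588 ⇒ m₂ = 157.39484
Σ(xᵢ − x̄)⁴ = 988184.2448 ⇒ m₄ = 123523.03061
m₂² = 24773.13684
g₂ = m₄/m₂² − 3 = 4.98617 − 3 ≈ 1.986

1.986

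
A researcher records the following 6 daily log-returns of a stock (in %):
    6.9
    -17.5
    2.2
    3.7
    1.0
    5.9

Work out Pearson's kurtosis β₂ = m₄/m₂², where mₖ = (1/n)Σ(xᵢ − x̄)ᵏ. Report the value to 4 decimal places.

3.7884

x̄ = 0.3667
Σ(xᵢ − x̄)² = 407.3933 ⇒ m₂ = 67.89889
Σ(xᵢ − x̄)⁴ = 104794.3145 ⇒ m₄ = 17465.71909
m₂² = 4610.25911
β₂ = m₄/m₂² = 17465.71909 / 4610.25911 ≈ 3.7884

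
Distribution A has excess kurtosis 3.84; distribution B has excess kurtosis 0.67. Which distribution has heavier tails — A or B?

A

Higher excess kurtosis ⇒ heavier tails relative to the normal distribution.
3.84 vs 0.67: the larger is 3.84, so A has heavier tails.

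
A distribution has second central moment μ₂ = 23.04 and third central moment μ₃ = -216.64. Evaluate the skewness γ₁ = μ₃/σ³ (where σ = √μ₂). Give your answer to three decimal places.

-1.959

σ = √μ₂ = √23.04 = 4.80000
σ³ = μ₂^(3/2) = 110.59200
γ₁ = μ₃/σ³ = -216.64 / 110.59200 ≈ -1.959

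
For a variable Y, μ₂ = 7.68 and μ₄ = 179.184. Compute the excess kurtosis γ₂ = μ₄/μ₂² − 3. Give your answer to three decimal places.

μ₂² = 7.68² = 58.98240
μ₄/μ₂² = 179.184 / 58.98240 = 3.03792
γ₂ = 3.03792 − 3 ≈ 0.038

0.038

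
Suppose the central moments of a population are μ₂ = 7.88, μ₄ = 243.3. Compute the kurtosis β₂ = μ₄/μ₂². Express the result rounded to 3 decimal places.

3.918

μ₂² = 7.88² = 62.09440
μ₄/μ₂² = 243.3 / 62.09440 = 3.91823
β₂ ≈ 3.918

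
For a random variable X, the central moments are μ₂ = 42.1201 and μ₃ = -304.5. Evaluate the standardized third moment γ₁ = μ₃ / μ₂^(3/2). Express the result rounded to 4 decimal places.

σ = √μ₂ = √42.1201 = 6.49000
σ³ = μ₂^(3/2) = 273.35945
γ₁ = μ₃/σ³ = -304.5 / 273.35945 ≈ -1.1139

-1.1139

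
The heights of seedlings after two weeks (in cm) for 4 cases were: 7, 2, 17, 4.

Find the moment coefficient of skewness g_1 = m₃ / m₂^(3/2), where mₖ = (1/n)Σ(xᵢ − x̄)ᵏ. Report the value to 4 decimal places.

x̄ = (7 + 2 + 17 + 4) / 4 = 7.5000
deviations (xᵢ − x̄): -0.5000, -5.5000, 9.5000, -3.5000
Σ(xᵢ − x̄)² = 133.0000 ⇒ m₂ = 133.0000/4 = 33.25000
Σ(xᵢ − x̄)³ = 648.0000 ⇒ m₃ = 648.0000/4 = 162.00000
m₂^(3/2) = 33.25000^(1.5) = 191.72885
g_1 = m₃ / m₂^(3/2) = 162.00000 / 191.72885 ≈ 0.8449

0.8449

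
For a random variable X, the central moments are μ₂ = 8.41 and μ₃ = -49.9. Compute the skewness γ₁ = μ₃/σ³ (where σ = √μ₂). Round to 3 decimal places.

σ = √μ₂ = √8.41 = 2.90000
σ³ = μ₂^(3/2) = 24.38900
γ₁ = μ₃/σ³ = -49.9 / 24.38900 ≈ -2.046

-2.046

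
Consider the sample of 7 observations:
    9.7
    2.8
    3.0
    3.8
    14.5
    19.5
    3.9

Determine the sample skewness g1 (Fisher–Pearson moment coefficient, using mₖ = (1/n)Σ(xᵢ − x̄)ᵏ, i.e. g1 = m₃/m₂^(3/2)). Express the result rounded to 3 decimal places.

x̄ = (9.7 + 2.8 + 3.0 + 3.8 + 14.5 + 19.5 + 3.9) / 7 = 8.1714
deviations (xᵢ − x̄): 1.5286, -5.3714, -5.1714, -4.3714, 6.3286, 11.3286, -4.2714
Σ(xᵢ − x̄)² = 263.6743 ⇒ m₂ = 263.6743/7 = 37.66776
Σ(xᵢ − x̄)³ = 1256.1568 ⇒ m₃ = 1256.1568/7 = 179.45097
m₂^(3/2) = 37.66776^(1.5) = 231.18231
g1 = m₃ / m₂^(3/2) = 179.45097 / 231.18231 ≈ 0.776

0.776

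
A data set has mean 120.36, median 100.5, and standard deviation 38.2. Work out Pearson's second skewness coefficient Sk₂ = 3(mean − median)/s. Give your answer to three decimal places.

Sk₂ = 3(120.36 − 100.5) / 38.2 = 3 × 19.8600 / 38.2
    = 59.5800 / 38.2 ≈ 1.560

1.560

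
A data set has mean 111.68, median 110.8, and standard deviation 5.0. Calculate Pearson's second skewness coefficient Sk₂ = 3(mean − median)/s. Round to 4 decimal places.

0.5280

Sk₂ = 3(111.68 − 110.8) / 5.0 = 3 × 0.8800 / 5.0
    = 2.6400 / 5.0 ≈ 0.5280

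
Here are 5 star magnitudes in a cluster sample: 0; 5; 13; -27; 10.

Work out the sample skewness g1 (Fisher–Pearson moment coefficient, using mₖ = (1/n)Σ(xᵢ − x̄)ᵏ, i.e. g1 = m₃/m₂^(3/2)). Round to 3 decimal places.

x̄ = (0 + 5 + 13 - 27 + 10) / 5 = 0.2000
deviations (xᵢ − x̄): -0.2000, 4.8000, 12.8000, -27.2000, 9.8000
Σ(xᵢ − x̄)² = 1022.8000 ⇒ m₂ = 1022.8000/5 = 204.56000
Σ(xᵢ − x̄)³ = -16974.7200 ⇒ m₃ = -16974.7200/5 = -3394.94400
m₂^(3/2) = 204.56000^(1.5) = 2925.70863
g1 = m₃ / m₂^(3/2) = -3394.94400 / 2925.70863 ≈ -1.160

-1.160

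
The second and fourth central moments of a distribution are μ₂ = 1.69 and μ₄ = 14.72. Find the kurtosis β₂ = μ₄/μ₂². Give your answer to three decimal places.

5.154

μ₂² = 1.69² = 2.85610
μ₄/μ₂² = 14.72 / 2.85610 = 5.15388
β₂ ≈ 5.154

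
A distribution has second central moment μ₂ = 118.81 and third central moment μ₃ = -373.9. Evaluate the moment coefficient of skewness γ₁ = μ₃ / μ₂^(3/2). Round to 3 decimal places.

-0.289

σ = √μ₂ = √118.81 = 10.90000
σ³ = μ₂^(3/2) = 1295.02900
γ₁ = μ₃/σ³ = -373.9 / 1295.02900 ≈ -0.289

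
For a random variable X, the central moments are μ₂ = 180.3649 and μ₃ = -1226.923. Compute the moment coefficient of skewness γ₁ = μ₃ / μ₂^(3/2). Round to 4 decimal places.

σ = √μ₂ = √180.3649 = 13.43000
σ³ = μ₂^(3/2) = 2422.30061
γ₁ = μ₃/σ³ = -1226.923 / 2422.30061 ≈ -0.5065

-0.5065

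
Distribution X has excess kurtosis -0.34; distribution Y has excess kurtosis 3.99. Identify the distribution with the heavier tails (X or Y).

Y

Higher excess kurtosis ⇒ heavier tails relative to the normal distribution.
-0.34 vs 3.99: the larger is 3.99, so Y has heavier tails. (Y is leptokurtic — heavier-than-normal tails; the other is platykurtic.)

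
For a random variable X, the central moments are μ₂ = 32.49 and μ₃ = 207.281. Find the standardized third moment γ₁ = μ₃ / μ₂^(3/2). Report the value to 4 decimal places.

1.1193

σ = √μ₂ = √32.49 = 5.70000
σ³ = μ₂^(3/2) = 185.19300
γ₁ = μ₃/σ³ = 207.281 / 185.19300 ≈ 1.1193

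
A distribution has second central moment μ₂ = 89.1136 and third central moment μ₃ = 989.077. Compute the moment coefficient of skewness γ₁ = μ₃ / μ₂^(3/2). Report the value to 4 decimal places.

σ = √μ₂ = √89.1136 = 9.44000
σ³ = μ₂^(3/2) = 841.23238
γ₁ = μ₃/σ³ = 989.077 / 841.23238 ≈ 1.1757

1.1757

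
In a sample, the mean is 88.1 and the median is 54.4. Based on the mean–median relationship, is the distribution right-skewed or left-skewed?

right-skewed

mean − median = 88.1 − 54.4 = 33.7
mean > median ⇒ the longer tail is on the right ⇒ right-skewed (positively skewed).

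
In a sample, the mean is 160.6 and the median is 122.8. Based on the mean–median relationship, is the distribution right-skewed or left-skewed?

right-skewed

mean − median = 160.6 − 122.8 = 37.8
mean > median ⇒ the longer tail is on the right ⇒ right-skewed (positively skewed).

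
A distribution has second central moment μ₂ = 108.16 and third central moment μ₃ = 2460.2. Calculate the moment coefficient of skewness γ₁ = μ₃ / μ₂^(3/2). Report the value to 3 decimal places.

σ = √μ₂ = √108.16 = 10.40000
σ³ = μ₂^(3/2) = 1124.86400
γ₁ = μ₃/σ³ = 2460.2 / 1124.86400 ≈ 2.187

2.187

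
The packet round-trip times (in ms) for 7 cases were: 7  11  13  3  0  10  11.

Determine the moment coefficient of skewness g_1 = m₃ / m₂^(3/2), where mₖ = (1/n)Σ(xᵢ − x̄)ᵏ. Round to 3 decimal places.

-0.648

x̄ = (7 + 11 + 13 + 3 + 0 + 10 + 11) / 7 = 7.8571
deviations (xᵢ − x̄): -0.8571, 3.1429, 5.1429, -4.8571, -7.8571, 2.1429, 3.1429
Σ(xᵢ − x̄)² = 136.8571 ⇒ m₂ = 136.8571/7 = 19.55102
Σ(xᵢ − x̄)³ = -392.3265 ⇒ m₃ = -392.3265/7 = -56.04665
m₂^(3/2) = 19.55102^(1.5) = 86.44784
g_1 = m₃ / m₂^(3/2) = -56.04665 / 86.44784 ≈ -0.648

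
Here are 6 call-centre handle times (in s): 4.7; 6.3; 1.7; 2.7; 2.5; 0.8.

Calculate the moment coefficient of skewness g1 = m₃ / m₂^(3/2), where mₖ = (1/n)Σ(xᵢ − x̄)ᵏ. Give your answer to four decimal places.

0.5421

x̄ = (4.7 + 6.3 + 1.7 + 2.7 + 2.5 + 0.8) / 6 = 3.1167
deviations (xᵢ − x̄): 1.5833, 3.1833, -1.4167, -0.4167, -0.6167, -2.3167
Σ(xᵢ − x̄)² = 20.5683 ⇒ m₂ = 20.5683/6 = 3.42806
Σ(xᵢ − x̄)³ = 20.6446 ⇒ m₃ = 20.6446/6 = 3.44076
m₂^(3/2) = 3.42806^(1.5) = 6.34705
g1 = m₃ / m₂^(3/2) = 3.44076 / 6.34705 ≈ 0.5421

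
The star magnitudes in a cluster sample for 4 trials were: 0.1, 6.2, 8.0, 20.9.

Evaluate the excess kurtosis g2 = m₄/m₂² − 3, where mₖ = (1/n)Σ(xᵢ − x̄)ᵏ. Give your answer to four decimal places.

x̄ = 8.8000
Σ(xᵢ − x̄)² = 229.5000 ⇒ m₂ = 57.37500
Σ(xᵢ − x̄)⁴ = 27210.9714 ⇒ m₄ = 6802.74285
m₂² = 3291.89062
g2 = m₄/m₂² − 3 = 2.06652 − 3 ≈ -0.9335

-0.9335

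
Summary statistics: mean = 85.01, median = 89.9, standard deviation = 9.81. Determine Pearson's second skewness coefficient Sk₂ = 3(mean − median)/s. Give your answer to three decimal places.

Sk₂ = 3(85.01 − 89.9) / 9.81 = 3 × -4.8900 / 9.81
    = -14.6700 / 9.81 ≈ -1.495

-1.495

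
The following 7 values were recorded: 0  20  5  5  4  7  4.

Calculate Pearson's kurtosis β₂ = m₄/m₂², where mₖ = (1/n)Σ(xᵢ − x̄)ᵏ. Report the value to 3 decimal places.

x̄ = 6.4286
Σ(xᵢ − x̄)² = 241.7143 ⇒ m₂ = 34.53061
Σ(xᵢ − x̄)⁴ = 35709.5160 ⇒ m₄ = 5101.35943
m₂² = 1192.36318
β₂ = m₄/m₂² = 5101.35943 / 1192.36318 ≈ 4.278

4.278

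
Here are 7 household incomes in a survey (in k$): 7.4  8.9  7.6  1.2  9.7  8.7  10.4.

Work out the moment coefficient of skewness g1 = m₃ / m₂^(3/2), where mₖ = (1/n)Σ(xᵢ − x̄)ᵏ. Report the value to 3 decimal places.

x̄ = (7.4 + 8.9 + 7.6 + 1.2 + 9.7 + 8.7 + 10.4) / 7 = 7.7000
deviations (xᵢ − x̄): -0.3000, 1.2000, -0.1000, -6.5000, 2.0000, 1.0000, 2.7000
Σ(xᵢ − x̄)² = 56.0800 ⇒ m₂ = 56.0800/7 = 8.01143
Σ(xᵢ − x̄)³ = -244.2420 ⇒ m₃ = -244.2420/7 = -34.89171
m₂^(3/2) = 8.01143^(1.5) = 22.67592
g1 = m₃ / m₂^(3/2) = -34.89171 / 22.67592 ≈ -1.539

-1.539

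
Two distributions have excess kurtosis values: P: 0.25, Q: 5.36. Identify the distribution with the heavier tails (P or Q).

Higher excess kurtosis ⇒ heavier tails relative to the normal distribution.
0.25 vs 5.36: the larger is 5.36, so Q has heavier tails.

Q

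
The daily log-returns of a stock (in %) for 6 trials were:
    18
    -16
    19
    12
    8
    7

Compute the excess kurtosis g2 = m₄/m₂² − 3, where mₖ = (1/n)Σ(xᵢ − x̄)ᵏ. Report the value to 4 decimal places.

x̄ = 8.0000
Σ(xᵢ − x̄)² = 814.0000 ⇒ m₂ = 135.66667
Σ(xᵢ − x̄)⁴ = 356674.0000 ⇒ m₄ = 59445.66667
m₂² = 18405.44444
g2 = m₄/m₂² − 3 = 3.22979 − 3 ≈ 0.2298

0.2298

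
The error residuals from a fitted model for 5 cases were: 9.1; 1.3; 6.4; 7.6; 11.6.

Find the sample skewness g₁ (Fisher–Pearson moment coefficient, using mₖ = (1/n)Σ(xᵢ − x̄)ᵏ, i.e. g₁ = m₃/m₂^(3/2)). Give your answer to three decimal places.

-0.567

x̄ = (9.1 + 1.3 + 6.4 + 7.6 + 11.6) / 5 = 7.2000
deviations (xᵢ − x̄): 1.9000, -5.9000, -0.8000, 0.4000, 4.4000
Σ(xᵢ − x̄)² = 58.5800 ⇒ m₂ = 58.5800/5 = 11.71600
Σ(xᵢ − x̄)³ = -113.7840 ⇒ m₃ = -113.7840/5 = -22.75680
m₂^(3/2) = 11.71600^(1.5) = 40.10228
g₁ = m₃ / m₂^(3/2) = -22.75680 / 40.10228 ≈ -0.567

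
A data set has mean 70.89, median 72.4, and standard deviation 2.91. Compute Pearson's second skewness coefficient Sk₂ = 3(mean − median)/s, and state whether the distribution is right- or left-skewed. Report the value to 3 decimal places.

Sk₂ = 3(70.89 − 72.4) / 2.91 = 3 × -1.5100 / 2.91
    = -4.5300 / 2.91 ≈ -1.557
Sk₂ < 0 ⇒ mean < median ⇒ left-skewed (negative skew).

-1.557, left-skewed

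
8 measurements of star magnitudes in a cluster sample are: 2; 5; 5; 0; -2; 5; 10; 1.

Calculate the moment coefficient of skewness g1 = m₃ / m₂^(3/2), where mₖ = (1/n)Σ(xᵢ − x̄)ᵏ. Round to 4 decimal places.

0.3740

x̄ = (2 + 5 + 5 + 0 - 2 + 5 + 10 + 1) / 8 = 3.2500
deviations (xᵢ − x̄): -1.2500, 1.7500, 1.7500, -3.2500, -5.2500, 1.7500, 6.7500, -2.2500
Σ(xᵢ − x̄)² = 99.5000 ⇒ m₂ = 99.5000/8 = 12.43750
Σ(xᵢ − x̄)³ = 131.2500 ⇒ m₃ = 131.2500/8 = 16.40625
m₂^(3/2) = 12.43750^(1.5) = 43.86313
g1 = m₃ / m₂^(3/2) = 16.40625 / 43.86313 ≈ 0.3740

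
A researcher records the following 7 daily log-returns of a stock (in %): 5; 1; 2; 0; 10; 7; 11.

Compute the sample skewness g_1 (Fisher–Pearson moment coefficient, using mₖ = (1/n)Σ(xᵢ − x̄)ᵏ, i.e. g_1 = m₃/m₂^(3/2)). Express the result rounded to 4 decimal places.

x̄ = (5 + 1 + 2 + 0 + 10 + 7 + 11) / 7 = 5.1429
deviations (xᵢ − x̄): -0.1429, -4.1429, -3.1429, -5.1429, 4.8571, 1.8571, 5.8571
Σ(xᵢ − x̄)² = 114.8571 ⇒ m₂ = 114.8571/7 = 16.40816
Σ(xᵢ − x̄)³ = 83.7551 ⇒ m₃ = 83.7551/7 = 11.96501
m₂^(3/2) = 16.40816^(1.5) = 66.46453
g_1 = m₃ / m₂^(3/2) = 11.96501 / 66.46453 ≈ 0.1800

0.1800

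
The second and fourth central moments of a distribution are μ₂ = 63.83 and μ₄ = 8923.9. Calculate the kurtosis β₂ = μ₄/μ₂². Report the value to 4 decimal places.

μ₂² = 63.83² = 4074.26890
μ₄/μ₂² = 8923.9 / 4074.26890 = 2.19031
β₂ ≈ 2.1903

2.1903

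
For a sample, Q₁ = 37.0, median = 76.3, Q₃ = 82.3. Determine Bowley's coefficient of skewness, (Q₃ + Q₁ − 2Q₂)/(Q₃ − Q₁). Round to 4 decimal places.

numerator: Q₃ + Q₁ − 2Q₂ = 82.3 + 37.0 − 2×76.3 = -33.3000
denominator: Q₃ − Q₁ = 82.3 − 37.0 = 45.3000
Bowley skewness = -33.3000 / 45.3000 ≈ -0.7351

-0.7351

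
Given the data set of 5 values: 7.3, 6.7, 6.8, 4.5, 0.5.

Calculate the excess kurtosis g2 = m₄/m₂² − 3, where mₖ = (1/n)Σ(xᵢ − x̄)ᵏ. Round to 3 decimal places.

x̄ = 5.1600
Σ(xᵢ − x̄)² = 31.7920 ⇒ m₂ = 6.35840
Σ(xᵢ − x̄)⁴ = 505.5882 ⇒ m₄ = 101.11764
m₂² = 40.42925
g2 = m₄/m₂² − 3 = 2.50110 − 3 ≈ -0.499

-0.499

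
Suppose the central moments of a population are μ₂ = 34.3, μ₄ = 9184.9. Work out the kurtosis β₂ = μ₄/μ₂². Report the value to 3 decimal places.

7.807

μ₂² = 34.3² = 1176.49000
μ₄/μ₂² = 9184.9 / 1176.49000 = 7.80704
β₂ ≈ 7.807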